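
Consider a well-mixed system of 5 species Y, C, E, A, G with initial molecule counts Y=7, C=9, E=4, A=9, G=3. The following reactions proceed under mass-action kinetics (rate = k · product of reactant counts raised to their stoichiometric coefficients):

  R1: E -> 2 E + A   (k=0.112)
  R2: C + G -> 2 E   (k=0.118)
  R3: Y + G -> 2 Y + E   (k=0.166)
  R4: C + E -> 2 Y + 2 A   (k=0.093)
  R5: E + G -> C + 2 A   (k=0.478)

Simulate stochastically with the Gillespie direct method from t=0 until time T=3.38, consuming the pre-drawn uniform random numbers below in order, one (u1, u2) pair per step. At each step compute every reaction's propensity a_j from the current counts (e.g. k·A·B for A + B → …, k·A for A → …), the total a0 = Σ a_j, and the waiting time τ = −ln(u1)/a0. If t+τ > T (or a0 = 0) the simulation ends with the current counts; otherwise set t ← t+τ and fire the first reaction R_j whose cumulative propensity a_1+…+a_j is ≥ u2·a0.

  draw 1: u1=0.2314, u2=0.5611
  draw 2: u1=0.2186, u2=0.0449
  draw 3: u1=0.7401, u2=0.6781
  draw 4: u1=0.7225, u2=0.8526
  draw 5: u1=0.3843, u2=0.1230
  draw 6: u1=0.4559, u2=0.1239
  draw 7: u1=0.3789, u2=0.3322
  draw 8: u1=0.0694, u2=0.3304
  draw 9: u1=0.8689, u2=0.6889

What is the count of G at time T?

G at T = 0

t=0.000: Y=7 C=9 E=4 A=9 G=3
Draw 1: a1=0.448, a2=3.186, a3=3.486, a4=3.348, a5=5.736, a0=16.204; τ=−ln(0.2314)/16.204=0.090 → t=0.090; u2·a0=0.5611·16.204=9.092; a1+…+a3=7.120 < 9.092 ≤ a1+…+a4=10.468 → R4 fires; Y=9 C=8 E=3 A=11 G=3
Draw 2: a1=0.336, a2=2.832, a3=4.482, a4=2.232, a5=4.302, a0=14.184; τ=−ln(0.2186)/14.184=0.107 → t=0.198; u2·a0=0.0449·14.184=0.637; a1=0.336 < 0.637 ≤ a1+a2=3.168 → R2 fires; Y=9 C=7 E=5 A=11 G=2
Draw 3: a1=0.560, a2=1.652, a3=2.988, a4=3.255, a5=4.780, a0=13.235; τ=−ln(0.7401)/13.235=0.023 → t=0.220; u2·a0=0.6781·13.235=8.975; a1+…+a4=8.455 < 8.975 ≤ a1+…+a5=13.235 → R5 fires; Y=9 C=8 E=4 A=13 G=1
Draw 4: a1=0.448, a2=0.944, a3=1.494, a4=2.976, a5=1.912, a0=7.774; τ=−ln(0.7225)/7.774=0.042 → t=0.262; u2·a0=0.8526·7.774=6.628; a1+…+a4=5.862 < 6.628 ≤ a1+…+a5=7.774 → R5 fires; Y=9 C=9 E=3 A=15 G=0
Draw 5: a1=0.336, a2=0.000, a3=0.000, a4=2.511, a5=0.000, a0=2.847; τ=−ln(0.3843)/2.847=0.336 → t=0.598; u2·a0=0.1230·2.847=0.350; a1+…+a3=0.336 < 0.350 ≤ a1+…+a4=2.847 → R4 fires; Y=11 C=8 E=2 A=17 G=0
Draw 6: a1=0.224, a2=0.000, a3=0.000, a4=1.488, a5=0.000, a0=1.712; τ=−ln(0.4559)/1.712=0.459 → t=1.057; u2·a0=0.1239·1.712=0.212 ≤ a1=0.224 → R1 fires; Y=11 C=8 E=3 A=18 G=0
Draw 7: a1=0.336, a2=0.000, a3=0.000, a4=2.232, a5=0.000, a0=2.568; τ=−ln(0.3789)/2.568=0.378 → t=1.435; u2·a0=0.3322·2.568=0.853; a1+…+a3=0.336 < 0.853 ≤ a1+…+a4=2.568 → R4 fires; Y=13 C=7 E=2 A=20 G=0
Draw 8: a1=0.224, a2=0.000, a3=0.000, a4=1.302, a5=0.000, a0=1.526; τ=−ln(0.0694)/1.526=1.748 → t=3.183; u2·a0=0.3304·1.526=0.504; a1+…+a3=0.224 < 0.504 ≤ a1+…+a4=1.526 → R4 fires; Y=15 C=6 E=1 A=22 G=0
Draw 9: a1=0.112, a2=0.000, a3=0.000, a4=0.558, a5=0.000, a0=0.670; τ=−ln(0.8689)/0.670=0.210 → t=3.393 > T=3.38: stop.
Read off G at T=3.38: 0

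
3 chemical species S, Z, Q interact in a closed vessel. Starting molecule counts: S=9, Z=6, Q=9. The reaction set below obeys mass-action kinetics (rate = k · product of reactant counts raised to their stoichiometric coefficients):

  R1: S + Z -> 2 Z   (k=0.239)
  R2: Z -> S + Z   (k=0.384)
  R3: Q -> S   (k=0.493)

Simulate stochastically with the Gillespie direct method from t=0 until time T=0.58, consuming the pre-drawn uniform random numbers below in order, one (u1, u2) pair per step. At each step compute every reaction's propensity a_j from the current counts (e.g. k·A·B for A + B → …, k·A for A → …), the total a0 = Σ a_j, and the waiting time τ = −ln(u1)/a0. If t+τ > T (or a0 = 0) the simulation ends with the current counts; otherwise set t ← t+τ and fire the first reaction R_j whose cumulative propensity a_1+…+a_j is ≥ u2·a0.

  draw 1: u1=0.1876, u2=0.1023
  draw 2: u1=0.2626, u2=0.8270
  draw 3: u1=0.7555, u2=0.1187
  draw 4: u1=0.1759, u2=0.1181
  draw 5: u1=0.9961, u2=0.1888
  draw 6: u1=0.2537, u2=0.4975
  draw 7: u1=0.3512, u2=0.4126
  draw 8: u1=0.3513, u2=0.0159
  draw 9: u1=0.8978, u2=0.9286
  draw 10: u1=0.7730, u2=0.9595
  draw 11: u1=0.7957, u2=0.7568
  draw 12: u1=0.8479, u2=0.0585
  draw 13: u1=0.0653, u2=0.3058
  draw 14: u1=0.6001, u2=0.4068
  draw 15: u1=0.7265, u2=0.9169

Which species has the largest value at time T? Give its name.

Dominant species at T: Z

t=0.000: S=9 Z=6 Q=9
Draw 1: a1=12.906, a2=2.304, a3=4.437, a0=19.647; τ=−ln(0.1876)/19.647=0.085 → t=0.085; u2·a0=0.1023·19.647=2.010 ≤ a1=12.906 → R1 fires; S=8 Z=7 Q=9
Draw 2: a1=13.384, a2=2.688, a3=4.437, a0=20.509; τ=−ln(0.2626)/20.509=0.065 → t=0.150; u2·a0=0.8270·20.509=16.961; a1+a2=16.072 < 16.961 ≤ a1+…+a3=20.509 → R3 fires; S=9 Z=7 Q=8
Draw 3: a1=15.057, a2=2.688, a3=3.944, a0=21.689; τ=−ln(0.7555)/21.689=0.013 → t=0.163; u2·a0=0.1187·21.689=2.574 ≤ a1=15.057 → R1 fires; S=8 Z=8 Q=8
Draw 4: a1=15.296, a2=3.072, a3=3.944, a0=22.312; τ=−ln(0.1759)/22.312=0.078 → t=0.241; u2·a0=0.1181·22.312=2.635 ≤ a1=15.296 → R1 fires; S=7 Z=9 Q=8
Draw 5: a1=15.057, a2=3.456, a3=3.944, a0=22.457; τ=−ln(0.9961)/22.457=0.000 → t=0.241; u2·a0=0.1888·22.457=4.240 ≤ a1=15.057 → R1 fires; S=6 Z=10 Q=8
Draw 6: a1=14.340, a2=3.840, a3=3.944, a0=22.124; τ=−ln(0.2537)/22.124=0.062 → t=0.303; u2·a0=0.4975·22.124=11.007 ≤ a1=14.340 → R1 fires; S=5 Z=11 Q=8
Draw 7: a1=13.145, a2=4.224, a3=3.944, a0=21.313; τ=−ln(0.3512)/21.313=0.049 → t=0.352; u2·a0=0.4126·21.313=8.794 ≤ a1=13.145 → R1 fires; S=4 Z=12 Q=8
Draw 8: a1=11.472, a2=4.608, a3=3.944, a0=20.024; τ=−ln(0.3513)/20.024=0.052 → t=0.405; u2·a0=0.0159·20.024=0.318 ≤ a1=11.472 → R1 fires; S=3 Z=13 Q=8
Draw 9: a1=9.321, a2=4.992, a3=3.944, a0=18.257; τ=−ln(0.8978)/18.257=0.006 → t=0.411; u2·a0=0.9286·18.257=16.953; a1+a2=14.313 < 16.953 ≤ a1+…+a3=18.257 → R3 fires; S=4 Z=13 Q=7
Draw 10: a1=12.428, a2=4.992, a3=3.451, a0=20.871; τ=−ln(0.7730)/20.871=0.012 → t=0.423; u2·a0=0.9595·20.871=20.026; a1+a2=17.420 < 20.026 ≤ a1+…+a3=20.871 → R3 fires; S=5 Z=13 Q=6
Draw 11: a1=15.535, a2=4.992, a3=2.958, a0=23.485; τ=−ln(0.7957)/23.485=0.010 → t=0.433; u2·a0=0.7568·23.485=17.773; a1=15.535 < 17.773 ≤ a1+a2=20.527 → R2 fires; S=6 Z=13 Q=6
Draw 12: a1=18.642, a2=4.992, a3=2.958, a0=26.592; τ=−ln(0.8479)/26.592=0.006 → t=0.439; u2·a0=0.0585·26.592=1.556 ≤ a1=18.642 → R1 fires; S=5 Z=14 Q=6
Draw 13: a1=16.730, a2=5.376, a3=2.958, a0=25.064; τ=−ln(0.0653)/25.064=0.109 → t=0.548; u2·a0=0.3058·25.064=7.665 ≤ a1=16.730 → R1 fires; S=4 Z=15 Q=6
Draw 14: a1=14.340, a2=5.760, a3=2.958, a0=23.058; τ=−ln(0.6001)/23.058=0.022 → t=0.570; u2·a0=0.4068·23.058=9.380 ≤ a1=14.340 → R1 fires; S=3 Z=16 Q=6
Draw 15: a1=11.472, a2=6.144, a3=2.958, a0=20.574; τ=−ln(0.7265)/20.574=0.016 → t=0.585 > T=0.58: stop.
At T=0.58: S=3 Z=16 Q=6; the largest is Z.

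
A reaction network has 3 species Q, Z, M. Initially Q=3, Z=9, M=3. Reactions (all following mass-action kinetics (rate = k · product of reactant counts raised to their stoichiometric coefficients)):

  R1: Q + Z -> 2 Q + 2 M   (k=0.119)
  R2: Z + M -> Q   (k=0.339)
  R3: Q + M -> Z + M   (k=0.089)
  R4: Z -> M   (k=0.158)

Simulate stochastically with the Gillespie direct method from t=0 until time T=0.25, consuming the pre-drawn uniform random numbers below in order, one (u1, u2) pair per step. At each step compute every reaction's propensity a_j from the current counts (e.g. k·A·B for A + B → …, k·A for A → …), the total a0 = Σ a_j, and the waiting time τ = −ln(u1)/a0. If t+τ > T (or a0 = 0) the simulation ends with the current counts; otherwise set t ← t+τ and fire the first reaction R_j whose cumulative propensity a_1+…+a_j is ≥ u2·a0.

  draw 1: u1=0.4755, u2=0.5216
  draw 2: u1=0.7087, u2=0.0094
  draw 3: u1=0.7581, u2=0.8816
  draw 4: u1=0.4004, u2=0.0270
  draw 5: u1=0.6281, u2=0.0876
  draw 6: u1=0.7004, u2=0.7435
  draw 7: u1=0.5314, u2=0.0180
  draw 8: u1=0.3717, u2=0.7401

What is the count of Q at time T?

Q at T = 8

t=0.000: Q=3 Z=9 M=3
Draw 1: a1=3.213, a2=9.153, a3=0.801, a4=1.422, a0=14.589; τ=−ln(0.4755)/14.589=0.051 → t=0.051; u2·a0=0.5216·14.589=7.610; a1=3.213 < 7.610 ≤ a1+a2=12.366 → R2 fires; Q=4 Z=8 M=2
Draw 2: a1=3.808, a2=5.424, a3=0.712, a4=1.264, a0=11.208; τ=−ln(0.7087)/11.208=0.031 → t=0.082; u2·a0=0.0094·11.208=0.105 ≤ a1=3.808 → R1 fires; Q=5 Z=7 M=4
Draw 3: a1=4.165, a2=9.492, a3=1.780, a4=1.106, a0=16.543; τ=−ln(0.7581)/16.543=0.017 → t=0.098; u2·a0=0.8816·16.543=14.584; a1+a2=13.657 < 14.584 ≤ a1+…+a3=15.437 → R3 fires; Q=4 Z=8 M=4
Draw 4: a1=3.808, a2=10.848, a3=1.424, a4=1.264, a0=17.344; τ=−ln(0.4004)/17.344=0.053 → t=0.151; u2·a0=0.0270·17.344=0.468 ≤ a1=3.808 → R1 fires; Q=5 Z=7 M=6
Draw 5: a1=4.165, a2=14.238, a3=2.670, a4=1.106, a0=22.179; τ=−ln(0.6281)/22.179=0.021 → t=0.172; u2·a0=0.0876·22.179=1.943 ≤ a1=4.165 → R1 fires; Q=6 Z=6 M=8
Draw 6: a1=4.284, a2=16.272, a3=4.272, a4=0.948, a0=25.776; τ=−ln(0.7004)/25.776=0.014 → t=0.186; u2·a0=0.7435·25.776=19.164; a1=4.284 < 19.164 ≤ a1+a2=20.556 → R2 fires; Q=7 Z=5 M=7
Draw 7: a1=4.165, a2=11.865, a3=4.361, a4=0.790, a0=21.181; τ=−ln(0.5314)/21.181=0.030 → t=0.216; u2·a0=0.0180·21.181=0.381 ≤ a1=4.165 → R1 fires; Q=8 Z=4 M=9
Draw 8: a1=3.808, a2=12.204, a3=6.408, a4=0.632, a0=23.052; τ=−ln(0.3717)/23.052=0.043 → t=0.259 > T=0.25: stop.
Read off Q at T=0.25: 8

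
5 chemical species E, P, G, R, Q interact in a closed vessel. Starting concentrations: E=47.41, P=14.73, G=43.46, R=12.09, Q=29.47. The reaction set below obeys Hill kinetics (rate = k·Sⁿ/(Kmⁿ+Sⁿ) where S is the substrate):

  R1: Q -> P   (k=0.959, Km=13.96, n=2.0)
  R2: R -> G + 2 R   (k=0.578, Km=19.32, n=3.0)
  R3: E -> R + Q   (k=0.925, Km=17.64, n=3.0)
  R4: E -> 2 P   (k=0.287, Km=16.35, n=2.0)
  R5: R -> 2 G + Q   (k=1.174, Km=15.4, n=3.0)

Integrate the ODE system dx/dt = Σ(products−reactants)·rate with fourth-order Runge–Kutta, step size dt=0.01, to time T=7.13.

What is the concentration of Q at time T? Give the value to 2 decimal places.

RK4 with dt=0.01: 713 steps to T=7.13. Trajectory (selected grid times):
t=0.00: E=47.41 P=14.73 G=43.46 R=12.09 Q=29.47
t=0.79: E=46.51 P=15.75 G=44.18 R=12.56 Q=29.86
t=1.58: E=45.62 P=16.78 G=44.96 R=13.02 Q=30.26
t=2.38: E=44.72 P=17.82 G=45.80 R=13.47 Q=30.69
t=3.17: E=43.83 P=18.85 G=46.69 R=13.89 Q=31.13
t=3.96: E=42.95 P=19.88 G=47.62 R=14.30 Q=31.59
t=4.75: E=42.07 P=20.91 G=48.60 R=14.70 Q=32.06
t=5.55: E=41.18 P=21.95 G=49.64 R=15.08 Q=32.55
t=6.34: E=40.31 P=22.98 G=50.70 R=15.45 Q=33.04
t=7.13: E=39.45 P=24.02 G=51.81 R=15.81 Q=33.54
Read off Q at T=7.13: 33.54

Q at T = 33.54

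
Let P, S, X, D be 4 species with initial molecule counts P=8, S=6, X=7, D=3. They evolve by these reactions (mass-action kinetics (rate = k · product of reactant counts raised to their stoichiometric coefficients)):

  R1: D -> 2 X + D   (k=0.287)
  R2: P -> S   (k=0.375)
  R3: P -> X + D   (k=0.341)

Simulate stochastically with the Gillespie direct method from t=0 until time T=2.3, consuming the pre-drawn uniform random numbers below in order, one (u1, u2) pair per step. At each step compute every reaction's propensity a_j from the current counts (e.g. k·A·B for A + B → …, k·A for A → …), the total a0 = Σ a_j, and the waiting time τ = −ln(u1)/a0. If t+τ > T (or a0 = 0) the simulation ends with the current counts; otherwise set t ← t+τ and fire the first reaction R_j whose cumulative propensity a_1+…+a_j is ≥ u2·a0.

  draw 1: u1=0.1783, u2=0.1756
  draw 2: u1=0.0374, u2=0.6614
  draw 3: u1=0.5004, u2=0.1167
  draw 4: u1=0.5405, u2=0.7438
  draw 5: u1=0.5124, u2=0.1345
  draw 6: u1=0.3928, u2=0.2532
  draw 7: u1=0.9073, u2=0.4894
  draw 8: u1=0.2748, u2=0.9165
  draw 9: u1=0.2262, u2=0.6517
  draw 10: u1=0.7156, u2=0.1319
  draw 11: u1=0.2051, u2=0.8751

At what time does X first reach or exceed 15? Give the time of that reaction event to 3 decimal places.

Threshold first reached at t = 1.381

t=0.000: P=8 S=6 X=7 D=3
Draw 1: a1=0.861, a2=3.000, a3=2.728, a0=6.589; τ=−ln(0.1783)/6.589=0.262 → t=0.262; u2·a0=0.1756·6.589=1.157; a1=0.861 < 1.157 ≤ a1+a2=3.861 → R2 fires; P=7 S=7 X=7 D=3
Draw 2: a1=0.861, a2=2.625, a3=2.387, a0=5.873; τ=−ln(0.0374)/5.873=0.560 → t=0.821; u2·a0=0.6614·5.873=3.884; a1+a2=3.486 < 3.884 ≤ a1+…+a3=5.873 → R3 fires; P=6 S=7 X=8 D=4
Draw 3: a1=1.148, a2=2.250, a3=2.046, a0=5.444; τ=−ln(0.5004)/5.444=0.127 → t=0.948; u2·a0=0.1167·5.444=0.635 ≤ a1=1.148 → R1 fires; P=6 S=7 X=10 D=4
Draw 4: a1=1.148, a2=2.250, a3=2.046, a0=5.444; τ=−ln(0.5405)/5.444=0.113 → t=1.061; u2·a0=0.7438·5.444=4.049; a1+a2=3.398 < 4.049 ≤ a1+…+a3=5.444 → R3 fires; P=5 S=7 X=11 D=5
Draw 5: a1=1.435, a2=1.875, a3=1.705, a0=5.015; τ=−ln(0.5124)/5.015=0.133 → t=1.195; u2·a0=0.1345·5.015=0.675 ≤ a1=1.435 → R1 fires; P=5 S=7 X=13 D=5
Draw 6: a1=1.435, a2=1.875, a3=1.705, a0=5.015; τ=−ln(0.3928)/5.015=0.186 → t=1.381; u2·a0=0.2532·5.015=1.270 ≤ a1=1.435 → R1 fires; P=5 S=7 X=15 D=5
Draw 7: a1=1.435, a2=1.875, a3=1.705, a0=5.015; τ=−ln(0.9073)/5.015=0.019 → t=1.400; u2·a0=0.4894·5.015=2.454; a1=1.435 < 2.454 ≤ a1+a2=3.310 → R2 fires; P=4 S=8 X=15 D=5
Draw 8: a1=1.435, a2=1.500, a3=1.364, a0=4.299; τ=−ln(0.2748)/4.299=0.300 → t=1.701; u2·a0=0.9165·4.299=3.940; a1+a2=2.935 < 3.940 ≤ a1+…+a3=4.299 → R3 fires; P=3 S=8 X=16 D=6
Draw 9: a1=1.722, a2=1.125, a3=1.023, a0=3.870; τ=−ln(0.2262)/3.870=0.384 → t=2.085; u2·a0=0.6517·3.870=2.522; a1=1.722 < 2.522 ≤ a1+a2=2.847 → R2 fires; P=2 S=9 X=16 D=6
Draw 10: a1=1.722, a2=0.750, a3=0.682, a0=3.154; τ=−ln(0.7156)/3.154=0.106 → t=2.191; u2·a0=0.1319·3.154=0.416 ≤ a1=1.722 → R1 fires; P=2 S=9 X=18 D=6
Draw 11: a1=1.722, a2=0.750, a3=0.682, a0=3.154; τ=−ln(0.2051)/3.154=0.502 → t=2.693 > T=2.3: stop.
X first becomes ≥ 15 when it reaches 15 at the event at t=1.381.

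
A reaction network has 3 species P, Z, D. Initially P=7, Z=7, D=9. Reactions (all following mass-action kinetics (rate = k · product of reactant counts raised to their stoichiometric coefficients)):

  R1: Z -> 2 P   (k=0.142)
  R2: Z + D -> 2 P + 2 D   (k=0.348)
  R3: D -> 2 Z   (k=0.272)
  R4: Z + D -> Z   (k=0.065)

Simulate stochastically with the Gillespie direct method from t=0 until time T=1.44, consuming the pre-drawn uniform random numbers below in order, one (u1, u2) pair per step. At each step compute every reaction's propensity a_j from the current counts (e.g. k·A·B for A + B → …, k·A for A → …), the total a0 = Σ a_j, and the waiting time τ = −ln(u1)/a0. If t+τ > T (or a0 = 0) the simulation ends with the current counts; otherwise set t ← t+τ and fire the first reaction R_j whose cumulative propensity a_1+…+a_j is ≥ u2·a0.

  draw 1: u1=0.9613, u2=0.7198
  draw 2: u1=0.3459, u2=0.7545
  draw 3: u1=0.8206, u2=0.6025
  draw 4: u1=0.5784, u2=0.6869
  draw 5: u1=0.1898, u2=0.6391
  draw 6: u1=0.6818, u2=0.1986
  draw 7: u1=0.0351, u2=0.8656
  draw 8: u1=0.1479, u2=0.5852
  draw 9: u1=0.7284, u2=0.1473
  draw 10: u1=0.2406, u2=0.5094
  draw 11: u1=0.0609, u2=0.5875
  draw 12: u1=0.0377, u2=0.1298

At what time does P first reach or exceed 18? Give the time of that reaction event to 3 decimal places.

t=0.000: P=7 Z=7 D=9
Draw 1: a1=0.994, a2=21.924, a3=2.448, a4=4.095, a0=29.461; τ=−ln(0.9613)/29.461=0.001 → t=0.001; u2·a0=0.7198·29.461=21.206; a1=0.994 < 21.206 ≤ a1+a2=22.918 → R2 fires; P=9 Z=6 D=10
Draw 2: a1=0.852, a2=20.880, a3=2.720, a4=3.900, a0=28.352; τ=−ln(0.3459)/28.352=0.037 → t=0.039; u2·a0=0.7545·28.352=21.392; a1=0.852 < 21.392 ≤ a1+a2=21.732 → R2 fires; P=11 Z=5 D=11
Draw 3: a1=0.710, a2=19.140, a3=2.992, a4=3.575, a0=26.417; τ=−ln(0.8206)/26.417=0.007 → t=0.046; u2·a0=0.6025·26.417=15.916; a1=0.710 < 15.916 ≤ a1+a2=19.850 → R2 fires; P=13 Z=4 D=12
Draw 4: a1=0.568, a2=16.704, a3=3.264, a4=3.120, a0=23.656; τ=−ln(0.5784)/23.656=0.023 → t=0.069; u2·a0=0.6869·23.656=16.249; a1=0.568 < 16.249 ≤ a1+a2=17.272 → R2 fires; P=15 Z=3 D=13
Draw 5: a1=0.426, a2=13.572, a3=3.536, a4=2.535, a0=20.069; τ=−ln(0.1898)/20.069=0.083 → t=0.152; u2·a0=0.6391·20.069=12.826; a1=0.426 < 12.826 ≤ a1+a2=13.998 → R2 fires; P=17 Z=2 D=14
Draw 6: a1=0.284, a2=9.744, a3=3.808, a4=1.820, a0=15.656; τ=−ln(0.6818)/15.656=0.024 → t=0.177; u2·a0=0.1986·15.656=3.109; a1=0.284 < 3.109 ≤ a1+a2=10.028 → R2 fires; P=19 Z=1 D=15
Draw 7: a1=0.142, a2=5.220, a3=4.080, a4=0.975, a0=10.417; τ=−ln(0.0351)/10.417=0.322 → t=0.498; u2·a0=0.8656·10.417=9.017; a1+a2=5.362 < 9.017 ≤ a1+…+a3=9.442 → R3 fires; P=19 Z=3 D=14
Draw 8: a1=0.426, a2=14.616, a3=3.808, a4=2.730, a0=21.580; τ=−ln(0.1479)/21.580=0.089 → t=0.587; u2·a0=0.5852·21.580=12.629; a1=0.426 < 12.629 ≤ a1+a2=15.042 → R2 fires; P=21 Z=2 D=15
Draw 9: a1=0.284, a2=10.440, a3=4.080, a4=1.950, a0=16.754; τ=−ln(0.7284)/16.754=0.019 → t=0.606; u2·a0=0.1473·16.754=2.468; a1=0.284 < 2.468 ≤ a1+a2=10.724 → R2 fires; P=23 Z=1 D=16
Draw 10: a1=0.142, a2=5.568, a3=4.352, a4=1.040, a0=11.102; τ=−ln(0.2406)/11.102=0.128 → t=0.734; u2·a0=0.5094·11.102=5.655; a1=0.142 < 5.655 ≤ a1+a2=5.710 → R2 fires; P=25 Z=0 D=17
Draw 11: a1=0.000, a2=0.000, a3=4.624, a4=0.000, a0=4.624; τ=−ln(0.0609)/4.624=0.605 → t=1.339; u2·a0=0.5875·4.624=2.717; a1+a2=0.000 < 2.717 ≤ a1+…+a3=4.624 → R3 fires; P=25 Z=2 D=16
Draw 12: a1=0.284, a2=11.136, a3=4.352, a4=2.080, a0=17.852; τ=−ln(0.0377)/17.852=0.184 → t=1.523 > T=1.44: stop.
P first becomes ≥ 18 when it reaches 19 at the event at t=0.177.

Threshold first reached at t = 0.177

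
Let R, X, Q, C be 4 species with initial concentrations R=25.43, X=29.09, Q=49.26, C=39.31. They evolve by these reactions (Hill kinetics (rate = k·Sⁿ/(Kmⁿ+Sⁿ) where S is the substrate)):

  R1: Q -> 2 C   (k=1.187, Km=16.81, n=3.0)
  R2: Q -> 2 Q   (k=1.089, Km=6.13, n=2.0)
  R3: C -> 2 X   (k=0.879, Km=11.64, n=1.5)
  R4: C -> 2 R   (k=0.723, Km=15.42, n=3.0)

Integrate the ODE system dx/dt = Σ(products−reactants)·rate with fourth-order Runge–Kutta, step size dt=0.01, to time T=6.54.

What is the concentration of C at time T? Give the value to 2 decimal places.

RK4 with dt=0.01: 654 steps to T=6.54. Trajectory (selected grid times):
t=0.00: R=25.43 X=29.09 Q=49.26 C=39.31
t=0.73: R=26.43 X=30.20 Q=49.21 C=39.92
t=1.45: R=27.41 X=31.29 Q=49.16 C=40.53
t=2.18: R=28.41 X=32.41 Q=49.11 C=41.14
t=2.91: R=29.42 X=33.52 Q=49.06 C=41.74
t=3.63: R=30.41 X=34.63 Q=49.01 C=42.34
t=4.36: R=31.42 X=35.75 Q=48.96 C=42.94
t=5.09: R=32.43 X=36.88 Q=48.91 C=43.53
t=5.81: R=33.43 X=37.99 Q=48.86 C=44.12
t=6.54: R=34.44 X=39.12 Q=48.81 C=44.71
Read off C at T=6.54: 44.71

C at T = 44.71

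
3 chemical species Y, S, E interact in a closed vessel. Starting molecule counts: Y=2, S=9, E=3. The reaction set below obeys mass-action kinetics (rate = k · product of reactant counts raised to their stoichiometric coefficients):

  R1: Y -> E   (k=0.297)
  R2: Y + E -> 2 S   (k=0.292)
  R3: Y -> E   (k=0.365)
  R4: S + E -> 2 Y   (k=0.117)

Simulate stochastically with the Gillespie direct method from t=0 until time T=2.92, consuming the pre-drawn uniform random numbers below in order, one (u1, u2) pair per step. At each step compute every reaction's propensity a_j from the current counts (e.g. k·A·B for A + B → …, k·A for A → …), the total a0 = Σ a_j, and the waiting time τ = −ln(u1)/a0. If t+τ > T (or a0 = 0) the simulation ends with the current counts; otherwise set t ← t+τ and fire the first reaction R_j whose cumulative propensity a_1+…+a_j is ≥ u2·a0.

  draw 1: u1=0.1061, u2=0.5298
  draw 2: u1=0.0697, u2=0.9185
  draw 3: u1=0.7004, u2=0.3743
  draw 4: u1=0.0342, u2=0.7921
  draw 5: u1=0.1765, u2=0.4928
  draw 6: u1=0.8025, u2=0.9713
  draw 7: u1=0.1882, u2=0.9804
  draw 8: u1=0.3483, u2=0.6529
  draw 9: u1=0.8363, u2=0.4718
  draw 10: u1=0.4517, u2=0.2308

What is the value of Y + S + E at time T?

Value at T = 14

Check how each reaction changes W = Y + S + E (weight of products minus weight of reactants):
R1: Y -> E: (1·1) − (1·1) = 1 − 1 = 0
R2: Y + E -> 2 S: (1·2) − (1·1 + 1·1) = 2 − 2 = 0
R3: Y -> E: (1·1) − (1·1) = 1 − 1 = 0
R4: S + E -> 2 Y: (1·2) − (1·1 + 1·1) = 2 − 2 = 0
Every reaction leaves W unchanged, so W is conserved and no simulation is needed: W(T) = W(0) = 2 + 9 + 3 = 14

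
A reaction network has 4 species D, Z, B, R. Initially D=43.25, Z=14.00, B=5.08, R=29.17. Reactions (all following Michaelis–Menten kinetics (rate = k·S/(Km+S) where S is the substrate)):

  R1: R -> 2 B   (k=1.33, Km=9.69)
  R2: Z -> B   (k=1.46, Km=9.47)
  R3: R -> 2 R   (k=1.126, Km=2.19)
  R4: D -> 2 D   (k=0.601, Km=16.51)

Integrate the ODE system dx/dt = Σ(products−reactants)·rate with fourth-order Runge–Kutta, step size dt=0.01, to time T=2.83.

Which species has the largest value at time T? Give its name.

RK4 with dt=0.01: 283 steps to T=2.83. Trajectory (selected grid times):
t=0.00: D=43.25 Z=14.00 B=5.08 R=29.17
t=0.31: D=43.38 Z=13.73 B=5.97 R=29.19
t=0.63: D=43.52 Z=13.46 B=6.88 R=29.20
t=0.94: D=43.66 Z=13.19 B=7.77 R=29.22
t=1.26: D=43.80 Z=12.92 B=8.68 R=29.23
t=1.57: D=43.93 Z=12.66 B=9.56 R=29.25
t=1.89: D=44.07 Z=12.39 B=10.46 R=29.26
t=2.20: D=44.21 Z=12.14 B=11.34 R=29.28
t=2.52: D=44.35 Z=11.88 B=12.24 R=29.29
t=2.83: D=44.49 Z=11.63 B=13.11 R=29.31
At T=2.83: D=44.49 Z=11.63 B=13.11 R=29.31; the largest is D.

Dominant species at T: D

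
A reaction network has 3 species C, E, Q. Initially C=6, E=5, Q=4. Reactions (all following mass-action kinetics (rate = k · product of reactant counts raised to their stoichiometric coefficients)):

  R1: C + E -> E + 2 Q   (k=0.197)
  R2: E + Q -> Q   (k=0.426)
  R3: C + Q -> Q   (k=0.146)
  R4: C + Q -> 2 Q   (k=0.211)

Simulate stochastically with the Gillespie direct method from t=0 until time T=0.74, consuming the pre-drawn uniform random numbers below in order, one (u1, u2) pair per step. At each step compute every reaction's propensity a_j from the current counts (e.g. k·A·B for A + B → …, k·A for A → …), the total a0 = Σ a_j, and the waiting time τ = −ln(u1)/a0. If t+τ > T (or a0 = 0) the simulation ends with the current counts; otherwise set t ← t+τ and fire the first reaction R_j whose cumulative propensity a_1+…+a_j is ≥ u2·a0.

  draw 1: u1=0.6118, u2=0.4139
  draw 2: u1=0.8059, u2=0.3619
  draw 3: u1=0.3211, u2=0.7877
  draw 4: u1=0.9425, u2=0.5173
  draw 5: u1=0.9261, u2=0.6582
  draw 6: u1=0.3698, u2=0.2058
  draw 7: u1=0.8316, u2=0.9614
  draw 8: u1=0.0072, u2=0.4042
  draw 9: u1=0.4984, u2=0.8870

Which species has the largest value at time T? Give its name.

t=0.000: C=6 E=5 Q=4
Draw 1: a1=5.910, a2=8.520, a3=3.504, a4=5.064, a0=22.998; τ=−ln(0.6118)/22.998=0.021 → t=0.021; u2·a0=0.4139·22.998=9.519; a1=5.910 < 9.519 ≤ a1+a2=14.430 → R2 fires; C=6 E=4 Q=4
Draw 2: a1=4.728, a2=6.816, a3=3.504, a4=5.064, a0=20.112; τ=−ln(0.8059)/20.112=0.011 → t=0.032; u2·a0=0.3619·20.112=7.279; a1=4.728 < 7.279 ≤ a1+a2=11.544 → R2 fires; C=6 E=3 Q=4
Draw 3: a1=3.546, a2=5.112, a3=3.504, a4=5.064, a0=17.226; τ=−ln(0.3211)/17.226=0.066 → t=0.098; u2·a0=0.7877·17.226=13.569; a1+…+a3=12.162 < 13.569 ≤ a1+…+a4=17.226 → R4 fires; C=5 E=3 Q=5
Draw 4: a1=2.955, a2=6.390, a3=3.650, a4=5.275, a0=18.270; τ=−ln(0.9425)/18.270=0.003 → t=0.101; u2·a0=0.5173·18.270=9.451; a1+a2=9.345 < 9.451 ≤ a1+…+a3=12.995 → R3 fires; C=4 E=3 Q=5
Draw 5: a1=2.364, a2=6.390, a3=2.920, a4=4.220, a0=15.894; τ=−ln(0.9261)/15.894=0.005 → t=0.106; u2·a0=0.6582·15.894=10.461; a1+a2=8.754 < 10.461 ≤ a1+…+a3=11.674 → R3 fires; C=3 E=3 Q=5
Draw 6: a1=1.773, a2=6.390, a3=2.190, a4=3.165, a0=13.518; τ=−ln(0.3698)/13.518=0.074 → t=0.180; u2·a0=0.2058·13.518=2.782; a1=1.773 < 2.782 ≤ a1+a2=8.163 → R2 fires; C=3 E=2 Q=5
Draw 7: a1=1.182, a2=4.260, a3=2.190, a4=3.165, a0=10.797; τ=−ln(0.8316)/10.797=0.017 → t=0.197; u2·a0=0.9614·10.797=10.380; a1+…+a3=7.632 < 10.380 ≤ a1+…+a4=10.797 → R4 fires; C=2 E=2 Q=6
Draw 8: a1=0.788, a2=5.112, a3=1.752, a4=2.532, a0=10.184; τ=−ln(0.0072)/10.184=0.484 → t=0.681; u2·a0=0.4042·10.184=4.116; a1=0.788 < 4.116 ≤ a1+a2=5.900 → R2 fires; C=2 E=1 Q=6
Draw 9: a1=0.394, a2=2.556, a3=1.752, a4=2.532, a0=7.234; τ=−ln(0.4984)/7.234=0.096 → t=0.777 > T=0.74: stop.
At T=0.74: C=2 E=1 Q=6; the largest is Q.

Dominant species at T: Q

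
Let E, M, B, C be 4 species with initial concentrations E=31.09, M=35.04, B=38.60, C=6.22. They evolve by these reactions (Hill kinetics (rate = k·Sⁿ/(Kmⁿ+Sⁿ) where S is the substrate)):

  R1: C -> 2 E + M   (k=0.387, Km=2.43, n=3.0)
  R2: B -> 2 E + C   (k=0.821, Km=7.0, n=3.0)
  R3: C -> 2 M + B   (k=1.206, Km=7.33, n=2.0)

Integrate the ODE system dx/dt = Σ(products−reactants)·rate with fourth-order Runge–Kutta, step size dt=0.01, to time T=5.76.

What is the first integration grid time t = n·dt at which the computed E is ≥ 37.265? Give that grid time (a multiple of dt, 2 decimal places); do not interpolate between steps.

Threshold first reached at t = 2.62

RK4 with dt=0.01: 576 steps to T=5.76. Trajectory (selected grid times):
t=0.00: E=31.09 M=35.04 B=38.60 C=6.22
t=0.64: E=32.60 M=35.92 B=38.40 C=6.19
t=1.28: E=34.11 M=36.79 B=38.20 C=6.16
t=1.92: E=35.62 M=37.66 B=37.99 C=6.13
t=2.56: E=37.13 M=38.53 B=37.79 C=6.10
t=2.61: E=37.25 M=38.59 B=37.77 C=6.10
t=2.62: E=37.28 M=38.61 B=37.77 C=6.10
t=3.20: E=38.64 M=39.39 B=37.58 C=6.07
t=3.84: E=40.15 M=40.25 B=37.37 C=6.05
t=4.48: E=41.66 M=41.11 B=37.16 C=6.03
t=5.12: E=43.17 M=41.96 B=36.95 C=6.01
t=5.76: E=44.68 M=42.81 B=36.74 C=5.99
E(2.61)=37.252 < 37.265 but E(2.62)=37.276 ≥ 37.265, so the first grid time is t=2.62.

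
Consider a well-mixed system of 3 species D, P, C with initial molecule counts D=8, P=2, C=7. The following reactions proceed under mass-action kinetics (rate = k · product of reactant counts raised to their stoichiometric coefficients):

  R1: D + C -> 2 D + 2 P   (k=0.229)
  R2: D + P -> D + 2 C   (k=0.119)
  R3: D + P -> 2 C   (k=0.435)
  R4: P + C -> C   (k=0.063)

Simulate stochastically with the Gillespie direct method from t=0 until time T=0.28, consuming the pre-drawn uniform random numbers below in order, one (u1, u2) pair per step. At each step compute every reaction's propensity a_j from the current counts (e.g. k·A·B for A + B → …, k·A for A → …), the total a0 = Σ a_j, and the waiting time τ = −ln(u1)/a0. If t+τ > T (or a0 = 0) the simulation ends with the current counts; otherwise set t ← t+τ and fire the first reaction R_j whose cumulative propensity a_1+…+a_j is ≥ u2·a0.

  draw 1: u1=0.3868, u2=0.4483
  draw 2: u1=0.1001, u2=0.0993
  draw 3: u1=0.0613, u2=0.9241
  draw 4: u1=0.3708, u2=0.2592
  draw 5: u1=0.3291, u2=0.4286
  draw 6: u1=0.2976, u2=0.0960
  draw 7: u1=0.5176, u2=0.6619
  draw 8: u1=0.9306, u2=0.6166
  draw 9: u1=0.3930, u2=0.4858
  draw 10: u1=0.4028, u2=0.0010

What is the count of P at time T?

P at T = 5

t=0.000: D=8 P=2 C=7
Draw 1: a1=12.824, a2=1.904, a3=6.960, a4=0.882, a0=22.570; τ=−ln(0.3868)/22.570=0.042 → t=0.042; u2·a0=0.4483·22.570=10.118 ≤ a1=12.824 → R1 fires; D=9 P=4 C=6
Draw 2: a1=12.366, a2=4.284, a3=15.660, a4=1.512, a0=33.822; τ=−ln(0.1001)/33.822=0.068 → t=0.110; u2·a0=0.0993·33.822=3.359 ≤ a1=12.366 → R1 fires; D=10 P=6 C=5
Draw 3: a1=11.450, a2=7.140, a3=26.100, a4=1.890, a0=46.580; τ=−ln(0.0613)/46.580=0.060 → t=0.170; u2·a0=0.9241·46.580=43.045; a1+a2=18.590 < 43.045 ≤ a1+…+a3=44.690 → R3 fires; D=9 P=5 C=7
Draw 4: a1=14.427, a2=5.355, a3=19.575, a4=2.205, a0=41.562; τ=−ln(0.3708)/41.562=0.024 → t=0.194; u2·a0=0.2592·41.562=10.773 ≤ a1=14.427 → R1 fires; D=10 P=7 C=6
Draw 5: a1=13.740, a2=8.330, a3=30.450, a4=2.646, a0=55.166; τ=−ln(0.3291)/55.166=0.020 → t=0.214; u2·a0=0.4286·55.166=23.644; a1+a2=22.070 < 23.644 ≤ a1+…+a3=52.520 → R3 fires; D=9 P=6 C=8
Draw 6: a1=16.488, a2=6.426, a3=23.490, a4=3.024, a0=49.428; τ=−ln(0.2976)/49.428=0.025 → t=0.239; u2·a0=0.0960·49.428=4.745 ≤ a1=16.488 → R1 fires; D=10 P=8 C=7
Draw 7: a1=16.030, a2=9.520, a3=34.800, a4=3.528, a0=63.878; τ=−ln(0.5176)/63.878=0.010 → t=0.249; u2·a0=0.6619·63.878=42.281; a1+a2=25.550 < 42.281 ≤ a1+…+a3=60.350 → R3 fires; D=9 P=7 C=9
Draw 8: a1=18.549, a2=7.497, a3=27.405, a4=3.969, a0=57.420; τ=−ln(0.9306)/57.420=0.001 → t=0.250; u2·a0=0.6166·57.420=35.405; a1+a2=26.046 < 35.405 ≤ a1+…+a3=53.451 → R3 fires; D=8 P=6 C=11
Draw 9: a1=20.152, a2=5.712, a3=20.880, a4=4.158, a0=50.902; τ=−ln(0.3930)/50.902=0.018 → t=0.269; u2·a0=0.4858·50.902=24.728; a1=20.152 < 24.728 ≤ a1+a2=25.864 → R2 fires; D=8 P=5 C=13
Draw 10: a1=23.816, a2=4.760, a3=17.400, a4=4.095, a0=50.071; τ=−ln(0.4028)/50.071=0.018 → t=0.287 > T=0.28: stop.
Read off P at T=0.28: 5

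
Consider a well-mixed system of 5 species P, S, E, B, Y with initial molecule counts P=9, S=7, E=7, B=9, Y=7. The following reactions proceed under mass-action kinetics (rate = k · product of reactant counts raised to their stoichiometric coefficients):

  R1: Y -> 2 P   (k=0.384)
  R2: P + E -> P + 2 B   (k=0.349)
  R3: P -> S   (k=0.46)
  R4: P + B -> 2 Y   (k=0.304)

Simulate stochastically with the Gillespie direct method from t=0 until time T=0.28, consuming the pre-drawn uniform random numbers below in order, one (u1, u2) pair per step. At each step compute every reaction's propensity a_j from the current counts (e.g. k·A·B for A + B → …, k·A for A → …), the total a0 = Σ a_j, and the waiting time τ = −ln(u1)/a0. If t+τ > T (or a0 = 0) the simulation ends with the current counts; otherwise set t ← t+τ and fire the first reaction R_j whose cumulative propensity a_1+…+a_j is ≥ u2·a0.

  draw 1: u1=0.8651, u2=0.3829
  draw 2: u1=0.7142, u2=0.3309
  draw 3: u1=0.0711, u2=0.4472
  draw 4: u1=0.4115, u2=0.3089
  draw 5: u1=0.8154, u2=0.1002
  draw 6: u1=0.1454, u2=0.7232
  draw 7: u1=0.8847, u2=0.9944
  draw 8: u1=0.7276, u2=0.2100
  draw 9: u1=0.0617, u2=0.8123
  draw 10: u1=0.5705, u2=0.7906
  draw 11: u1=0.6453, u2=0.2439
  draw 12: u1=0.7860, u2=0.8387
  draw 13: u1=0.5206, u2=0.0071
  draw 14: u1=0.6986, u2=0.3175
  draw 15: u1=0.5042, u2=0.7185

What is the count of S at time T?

t=0.000: P=9 S=7 E=7 B=9 Y=7
Draw 1: a1=2.688, a2=21.987, a3=4.140, a4=24.624, a0=53.439; τ=−ln(0.8651)/53.439=0.003 → t=0.003; u2·a0=0.3829·53.439=20.462; a1=2.688 < 20.462 ≤ a1+a2=24.675 → R2 fires; P=9 S=7 E=6 B=11 Y=7
Draw 2: a1=2.688, a2=18.846, a3=4.140, a4=30.096, a0=55.770; τ=−ln(0.7142)/55.770=0.006 → t=0.009; u2·a0=0.3309·55.770=18.454; a1=2.688 < 18.454 ≤ a1+a2=21.534 → R2 fires; P=9 S=7 E=5 B=13 Y=7
Draw 3: a1=2.688, a2=15.705, a3=4.140, a4=35.568, a0=58.101; τ=−ln(0.0711)/58.101=0.046 → t=0.054; u2·a0=0.4472·58.101=25.983; a1+…+a3=22.533 < 25.983 ≤ a1+…+a4=58.101 → R4 fires; P=8 S=7 E=5 B=12 Y=9
Draw 4: a1=3.456, a2=13.960, a3=3.680, a4=29.184, a0=50.280; τ=−ln(0.4115)/50.280=0.018 → t=0.072; u2·a0=0.3089·50.280=15.531; a1=3.456 < 15.531 ≤ a1+a2=17.416 → R2 fires; P=8 S=7 E=4 B=14 Y=9
Draw 5: a1=3.456, a2=11.168, a3=3.680, a4=34.048, a0=52.352; τ=−ln(0.8154)/52.352=0.004 → t=0.076; u2·a0=0.1002·52.352=5.246; a1=3.456 < 5.246 ≤ a1+a2=14.624 → R2 fires; P=8 S=7 E=3 B=16 Y=9
Draw 6: a1=3.456, a2=8.376, a3=3.680, a4=38.912, a0=54.424; τ=−ln(0.1454)/54.424=0.035 → t=0.111; u2·a0=0.7232·54.424=39.359; a1+…+a3=15.512 < 39.359 ≤ a1+…+a4=54.424 → R4 fires; P=7 S=7 E=3 B=15 Y=11
Draw 7: a1=4.224, a2=7.329, a3=3.220, a4=31.920, a0=46.693; τ=−ln(0.8847)/46.693=0.003 → t=0.114; u2·a0=0.9944·46.693=46.432; a1+…+a3=14.773 < 46.432 ≤ a1+…+a4=46.693 → R4 fires; P=6 S=7 E=3 B=14 Y=13
Draw 8: a1=4.992, a2=6.282, a3=2.760, a4=25.536, a0=39.570; τ=−ln(0.7276)/39.570=0.008 → t=0.122; u2·a0=0.2100·39.570=8.310; a1=4.992 < 8.310 ≤ a1+a2=11.274 → R2 fires; P=6 S=7 E=2 B=16 Y=13
Draw 9: a1=4.992, a2=4.188, a3=2.760, a4=29.184, a0=41.124; τ=−ln(0.0617)/41.124=0.068 → t=0.190; u2·a0=0.8123·41.124=33.405; a1+…+a3=11.940 < 33.405 ≤ a1+…+a4=41.124 → R4 fires; P=5 S=7 E=2 B=15 Y=15
Draw 10: a1=5.760, a2=3.490, a3=2.300, a4=22.800, a0=34.350; τ=−ln(0.5705)/34.350=0.016 → t=0.206; u2·a0=0.7906·34.350=27.157; a1+…+a3=11.550 < 27.157 ≤ a1+…+a4=34.350 → R4 fires; P=4 S=7 E=2 B=14 Y=17
Draw 11: a1=6.528, a2=2.792, a3=1.840, a4=17.024, a0=28.184; τ=−ln(0.6453)/28.184=0.016 → t=0.222; u2·a0=0.2439·28.184=6.874; a1=6.528 < 6.874 ≤ a1+a2=9.320 → R2 fires; P=4 S=7 E=1 B=16 Y=17
Draw 12: a1=6.528, a2=1.396, a3=1.840, a4=19.456, a0=29.220; τ=−ln(0.7860)/29.220=0.008 → t=0.230; u2·a0=0.8387·29.220=24.507; a1+…+a3=9.764 < 24.507 ≤ a1+…+a4=29.220 → R4 fires; P=3 S=7 E=1 B=15 Y=19
Draw 13: a1=7.296, a2=1.047, a3=1.380, a4=13.680, a0=23.403; τ=−ln(0.5206)/23.403=0.028 → t=0.258; u2·a0=0.0071·23.403=0.166 ≤ a1=7.296 → R1 fires; P=5 S=7 E=1 B=15 Y=18
Draw 14: a1=6.912, a2=1.745, a3=2.300, a4=22.800, a0=33.757; τ=−ln(0.6986)/33.757=0.011 → t=0.268; u2·a0=0.3175·33.757=10.718; a1+a2=8.657 < 10.718 ≤ a1+…+a3=10.957 → R3 fires; P=4 S=8 E=1 B=15 Y=18
Draw 15: a1=6.912, a2=1.396, a3=1.840, a4=18.240, a0=28.388; τ=−ln(0.5042)/28.388=0.024 → t=0.292 > T=0.28: stop.
Read off S at T=0.28: 8

S at T = 8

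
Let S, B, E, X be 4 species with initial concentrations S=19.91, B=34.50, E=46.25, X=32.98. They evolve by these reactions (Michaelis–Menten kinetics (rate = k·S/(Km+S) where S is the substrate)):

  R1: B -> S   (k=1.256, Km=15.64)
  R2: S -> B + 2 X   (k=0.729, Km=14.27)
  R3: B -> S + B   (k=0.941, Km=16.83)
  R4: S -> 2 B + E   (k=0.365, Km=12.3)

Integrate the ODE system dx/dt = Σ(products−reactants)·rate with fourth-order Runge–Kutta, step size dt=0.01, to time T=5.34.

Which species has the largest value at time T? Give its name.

RK4 with dt=0.01: 534 steps to T=5.34. Trajectory (selected grid times):
t=0.00: S=19.91 B=34.50 E=46.25 X=32.98
t=0.59: S=20.41 B=34.51 E=46.38 X=33.48
t=1.19: S=20.91 B=34.52 E=46.52 X=34.00
t=1.78: S=21.40 B=34.54 E=46.66 X=34.51
t=2.37: S=21.89 B=34.57 E=46.79 X=35.03
t=2.97: S=22.38 B=34.60 E=46.94 X=35.57
t=3.56: S=22.86 B=34.63 E=47.07 X=36.09
t=4.15: S=23.34 B=34.66 E=47.22 X=36.62
t=4.75: S=23.82 B=34.71 E=47.36 X=37.17
t=5.34: S=24.29 B=34.75 E=47.50 X=37.71
At T=5.34: S=24.29 B=34.75 E=47.50 X=37.71; the largest is E.

Dominant species at T: E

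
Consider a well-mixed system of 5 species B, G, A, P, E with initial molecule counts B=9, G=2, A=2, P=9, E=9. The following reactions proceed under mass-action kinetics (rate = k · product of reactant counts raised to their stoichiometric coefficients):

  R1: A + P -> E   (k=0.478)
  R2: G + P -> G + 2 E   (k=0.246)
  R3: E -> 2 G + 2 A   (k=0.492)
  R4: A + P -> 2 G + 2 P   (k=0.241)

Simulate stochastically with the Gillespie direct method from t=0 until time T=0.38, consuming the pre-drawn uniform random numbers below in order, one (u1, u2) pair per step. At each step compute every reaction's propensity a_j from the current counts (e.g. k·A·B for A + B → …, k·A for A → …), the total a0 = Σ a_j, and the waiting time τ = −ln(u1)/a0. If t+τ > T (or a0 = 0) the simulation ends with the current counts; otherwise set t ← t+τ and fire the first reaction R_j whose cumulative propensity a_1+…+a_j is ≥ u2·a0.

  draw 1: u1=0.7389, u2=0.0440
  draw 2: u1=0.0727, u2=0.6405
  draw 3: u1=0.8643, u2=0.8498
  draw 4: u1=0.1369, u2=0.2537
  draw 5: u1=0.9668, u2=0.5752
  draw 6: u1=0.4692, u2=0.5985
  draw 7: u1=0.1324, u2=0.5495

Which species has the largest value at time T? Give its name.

Dominant species at T: E

t=0.000: B=9 G=2 A=2 P=9 E=9
Draw 1: a1=8.604, a2=4.428, a3=4.428, a4=4.338, a0=21.798; τ=−ln(0.7389)/21.798=0.014 → t=0.014; u2·a0=0.0440·21.798=0.959 ≤ a1=8.604 → R1 fires; B=9 G=2 A=1 P=8 E=10
Draw 2: a1=3.824, a2=3.936, a3=4.920, a4=1.928, a0=14.608; τ=−ln(0.0727)/14.608=0.179 → t=0.193; u2·a0=0.6405·14.608=9.356; a1+a2=7.760 < 9.356 ≤ a1+…+a3=12.680 → R3 fires; B=9 G=4 A=3 P=8 E=9
Draw 3: a1=11.472, a2=7.872, a3=4.428, a4=5.784, a0=29.556; τ=−ln(0.8643)/29.556=0.005 → t=0.198; u2·a0=0.8498·29.556=25.117; a1+…+a3=23.772 < 25.117 ≤ a1+…+a4=29.556 → R4 fires; B=9 G=6 A=2 P=9 E=9
Draw 4: a1=8.604, a2=13.284, a3=4.428, a4=4.338, a0=30.654; τ=−ln(0.1369)/30.654=0.065 → t=0.263; u2·a0=0.2537·30.654=7.777 ≤ a1=8.604 → R1 fires; B=9 G=6 A=1 P=8 E=10
Draw 5: a1=3.824, a2=11.808, a3=4.920, a4=1.928, a0=22.480; τ=−ln(0.9668)/22.480=0.002 → t=0.265; u2·a0=0.5752·22.480=12.930; a1=3.824 < 12.930 ≤ a1+a2=15.632 → R2 fires; B=9 G=6 A=1 P=7 E=12
Draw 6: a1=3.346, a2=10.332, a3=5.904, a4=1.687, a0=21.269; τ=−ln(0.4692)/21.269=0.036 → t=0.300; u2·a0=0.5985·21.269=12.729; a1=3.346 < 12.729 ≤ a1+a2=13.678 → R2 fires; B=9 G=6 A=1 P=6 E=14
Draw 7: a1=2.868, a2=8.856, a3=6.888, a4=1.446, a0=20.058; τ=−ln(0.1324)/20.058=0.101 → t=0.401 > T=0.38: stop.
At T=0.38: B=9 G=6 A=1 P=6 E=14; the largest is E.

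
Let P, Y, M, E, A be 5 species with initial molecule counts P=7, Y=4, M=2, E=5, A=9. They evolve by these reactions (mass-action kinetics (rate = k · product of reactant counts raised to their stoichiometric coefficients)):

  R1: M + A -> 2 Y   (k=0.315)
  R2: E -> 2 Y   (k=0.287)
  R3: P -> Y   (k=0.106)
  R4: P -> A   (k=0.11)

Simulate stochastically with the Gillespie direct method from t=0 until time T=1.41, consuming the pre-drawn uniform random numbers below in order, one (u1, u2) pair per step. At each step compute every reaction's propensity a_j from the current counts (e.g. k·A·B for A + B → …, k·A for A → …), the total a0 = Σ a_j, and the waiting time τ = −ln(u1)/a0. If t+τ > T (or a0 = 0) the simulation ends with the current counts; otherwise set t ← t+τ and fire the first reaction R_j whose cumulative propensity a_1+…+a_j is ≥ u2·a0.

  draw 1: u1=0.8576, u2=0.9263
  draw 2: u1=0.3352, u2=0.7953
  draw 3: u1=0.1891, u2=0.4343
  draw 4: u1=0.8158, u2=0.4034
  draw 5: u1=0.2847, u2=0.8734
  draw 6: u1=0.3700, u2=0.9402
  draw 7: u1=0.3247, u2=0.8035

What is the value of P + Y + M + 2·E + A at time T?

Value at T = 32

Check how each reaction changes W = P + Y + M + 2·E + A (weight of products minus weight of reactants):
R1: M + A -> 2 Y: (1·2) − (1·1 + 1·1) = 2 − 2 = 0
R2: E -> 2 Y: (1·2) − (2·1) = 2 − 2 = 0
R3: P -> Y: (1·1) − (1·1) = 1 − 1 = 0
R4: P -> A: (1·1) − (1·1) = 1 − 1 = 0
Every reaction leaves W unchanged, so W is conserved and no simulation is needed: W(T) = W(0) = 7 + 4 + 2 + 2·5 + 9 = 32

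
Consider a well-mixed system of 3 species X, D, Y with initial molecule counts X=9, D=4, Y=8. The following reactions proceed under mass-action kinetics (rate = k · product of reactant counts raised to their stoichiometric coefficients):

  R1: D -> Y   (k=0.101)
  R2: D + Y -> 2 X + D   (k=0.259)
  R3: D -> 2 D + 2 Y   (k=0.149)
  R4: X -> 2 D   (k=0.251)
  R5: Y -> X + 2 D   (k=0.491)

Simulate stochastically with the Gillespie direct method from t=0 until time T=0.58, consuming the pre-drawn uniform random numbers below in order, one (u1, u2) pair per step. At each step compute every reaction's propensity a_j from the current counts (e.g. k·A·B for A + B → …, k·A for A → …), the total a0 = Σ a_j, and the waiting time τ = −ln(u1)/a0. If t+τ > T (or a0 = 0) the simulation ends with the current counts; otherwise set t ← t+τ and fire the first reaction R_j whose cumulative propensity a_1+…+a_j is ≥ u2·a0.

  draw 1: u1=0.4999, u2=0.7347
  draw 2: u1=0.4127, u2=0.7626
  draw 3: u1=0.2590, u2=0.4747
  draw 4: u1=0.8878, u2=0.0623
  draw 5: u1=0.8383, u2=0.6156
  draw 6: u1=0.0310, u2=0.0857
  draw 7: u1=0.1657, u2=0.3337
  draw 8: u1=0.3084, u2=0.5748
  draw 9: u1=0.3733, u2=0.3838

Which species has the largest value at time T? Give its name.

t=0.000: X=9 D=4 Y=8
Draw 1: a1=0.404, a2=8.288, a3=0.596, a4=2.259, a5=3.928, a0=15.475; τ=−ln(0.4999)/15.475=0.045 → t=0.045; u2·a0=0.7347·15.475=11.369; a1+…+a3=9.288 < 11.369 ≤ a1+…+a4=11.547 → R4 fires; X=8 D=6 Y=8
Draw 2: a1=0.606, a2=12.432, a3=0.894, a4=2.008, a5=3.928, a0=19.868; τ=−ln(0.4127)/19.868=0.045 → t=0.089; u2·a0=0.7626·19.868=15.151; a1+…+a3=13.932 < 15.151 ≤ a1+…+a4=15.940 → R4 fires; X=7 D=8 Y=8
Draw 3: a1=0.808, a2=16.576, a3=1.192, a4=1.757, a5=3.928, a0=24.261; τ=−ln(0.2590)/24.261=0.056 → t=0.145; u2·a0=0.4747·24.261=11.517; a1=0.808 < 11.517 ≤ a1+a2=17.384 → R2 fires; X=9 D=8 Y=7
Draw 4: a1=0.808, a2=14.504, a3=1.192, a4=2.259, a5=3.437, a0=22.200; τ=−ln(0.8878)/22.200=0.005 → t=0.150; u2·a0=0.0623·22.200=1.383; a1=0.808 < 1.383 ≤ a1+a2=15.312 → R2 fires; X=11 D=8 Y=6
Draw 5: a1=0.808, a2=12.432, a3=1.192, a4=2.761, a5=2.946, a0=20.139; τ=−ln(0.8383)/20.139=0.009 → t=0.159; u2·a0=0.6156·20.139=12.398; a1=0.808 < 12.398 ≤ a1+a2=13.240 → R2 fires; X=13 D=8 Y=5
Draw 6: a1=0.808, a2=10.360, a3=1.192, a4=3.263, a5=2.455, a0=18.078; τ=−ln(0.0310)/18.078=0.192 → t=0.351; u2·a0=0.0857·18.078=1.549; a1=0.808 < 1.549 ≤ a1+a2=11.168 → R2 fires; X=15 D=8 Y=4
Draw 7: a1=0.808, a2=8.288, a3=1.192, a4=3.765, a5=1.964, a0=16.017; τ=−ln(0.1657)/16.017=0.112 → t=0.464; u2·a0=0.3337·16.017=5.345; a1=0.808 < 5.345 ≤ a1+a2=9.096 → R2 fires; X=17 D=8 Y=3
Draw 8: a1=0.808, a2=6.216, a3=1.192, a4=4.267, a5=1.473, a0=13.956; τ=−ln(0.3084)/13.956=0.084 → t=0.548; u2·a0=0.5748·13.956=8.022; a1+a2=7.024 < 8.022 ≤ a1+…+a3=8.216 → R3 fires; X=17 D=9 Y=5
Draw 9: a1=0.909, a2=11.655, a3=1.341, a4=4.267, a5=2.455, a0=20.627; τ=−ln(0.3733)/20.627=0.048 → t=0.596 > T=0.58: stop.
At T=0.58: X=17 D=9 Y=5; the largest is X.

Dominant species at T: X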